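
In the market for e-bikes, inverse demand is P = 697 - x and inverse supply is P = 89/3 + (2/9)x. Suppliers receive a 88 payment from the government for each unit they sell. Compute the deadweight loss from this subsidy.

Deadweight loss = 3168

Pre-subsidy: 697 - x = 89/3 + (2/9)x gives x* = 546 and P* = 151.
With the subsidy, sellers receive Ps = Pb + 88 for each unit, where Pb is the price buyers pay.
On the curves, Pb = 697 - x and Ps = 89/3 + (2/9)x; the wedge Ps − Pb = 88 gives 89/3 + (2/9)x − (697 - x) = 88, so x' = 618.
Then Pb = 697 − 1·618 = 79 and Ps = 89/3 + (2/9)·618 = 167.
The subsidy expands output by 618 − 546 = 72 past the efficient level; on those units the gap between marginal cost and willingness to pay runs from 0 up to 88.
DWL = ½ × 88 × 72 = 3168.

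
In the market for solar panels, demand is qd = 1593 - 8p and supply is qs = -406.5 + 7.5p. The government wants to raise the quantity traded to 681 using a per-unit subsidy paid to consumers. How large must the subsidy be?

At q = 681, invert demand for the buyer price: pb = (1593 − 681)/8 = 114; invert supply for the seller price: ps = (681 − (-406.5))/7.5 = 145.
The subsidy must fill the gap: s = ps − pb = 145 − 114 = 31.

Required subsidy s = 31 per unit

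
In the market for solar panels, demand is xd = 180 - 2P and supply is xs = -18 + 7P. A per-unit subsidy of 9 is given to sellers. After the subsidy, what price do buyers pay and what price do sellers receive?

Pre-subsidy: 180 - 2P = -18 + 7P gives P* = 22, x* = 136.
With the subsidy, sellers receive Ps = Pb + 9 for each unit, where Pb is the price buyers pay.
Supply in terms of Pb becomes xs = -18 + 7(Pb + 9) = 45 + 7Pb. Setting this equal to demand: 180 - 2Pb = 45 + 7Pb, so Pb = 15.
Sellers receive Ps = 15 + 9 = 24; x' = 180 − 2·15 = 150.

Buyers pay 15; sellers receive 24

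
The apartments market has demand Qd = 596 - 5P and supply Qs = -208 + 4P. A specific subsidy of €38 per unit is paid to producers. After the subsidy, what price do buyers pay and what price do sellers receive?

Pre-subsidy: 596 - 5P = -208 + 4P gives P* = 268/3, Q* = 448/3.
With the subsidy, sellers receive Ps = Pb + 38 for each unit, where Pb is the price buyers pay.
Supply in terms of Pb becomes Qs = -208 + 4(Pb + 38) = -56 + 4Pb. Setting this equal to demand: 596 - 5Pb = -56 + 4Pb, so Pb = 652/9.
Sellers receive Ps = 652/9 + 38 = 994/9; Q' = 596 − 5·(652/9) = 2104/9.

Buyers pay 652/9; sellers receive 994/9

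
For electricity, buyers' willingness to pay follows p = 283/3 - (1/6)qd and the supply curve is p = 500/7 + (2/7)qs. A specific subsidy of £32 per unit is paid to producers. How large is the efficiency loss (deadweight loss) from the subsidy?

Pre-subsidy: 283/3 - (1/6)q = 500/7 + (2/7)q gives q* = 962/19 and p* = 1632/19.
With the subsidy, sellers receive ps = pb + 32 for each unit, where pb is the price buyers pay.
On the curves, pb = 283/3 - (1/6)q and ps = 500/7 + (2/7)q; the wedge ps − pb = 32 gives 500/7 + (2/7)q − (283/3 - (1/6)q) = 32, so q' = 2306/19.
Then pb = 283/3 − (1/6)·(2306/19) = 1408/19 and ps = 500/7 + (2/7)·(2306/19) = 2016/19.
The subsidy expands output by 2306/19 − 962/19 = 1344/19 past the efficient level; on those units the gap between marginal cost and willingness to pay runs from 0 up to 32.
DWL = ½ × 32 × 1344/19 = 21504/19.

Deadweight loss = 21504/19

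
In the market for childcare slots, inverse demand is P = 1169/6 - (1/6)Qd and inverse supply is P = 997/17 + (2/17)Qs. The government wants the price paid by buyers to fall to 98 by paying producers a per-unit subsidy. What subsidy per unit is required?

At a buyer price of 98, quantity demanded is 1169 − 6·98 = 581.
Sellers supply 581 only when they receive Ps = 997/17 + (2/17)·581 = 127.
s = Ps − Pb = 127 − 98 = 29.

Required subsidy s = 29 per unit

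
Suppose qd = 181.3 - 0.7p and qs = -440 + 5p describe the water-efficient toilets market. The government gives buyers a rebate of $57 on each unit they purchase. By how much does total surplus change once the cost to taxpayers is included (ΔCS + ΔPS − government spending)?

Pre-subsidy: 181.3 - 0.7p = -440 + 5p gives p* = 109, q* = 105.
With the rebate, buyers effectively pay pb = ps − 57, where ps is the price sellers receive.
Demand in terms of ps becomes qd = 181.3 − 0.7(ps − 57) = 221.2 - 0.7ps. Setting this equal to supply: 221.2 - 0.7ps = -440 + 5ps, so ps = 116.
Buyers pay pb = 116 − 57 = 59; q' = -440 + 5·116 = 140.
ΔCS = ½(105 + 140)(109 − 59) = 6125; ΔPS = ½(105 + 140)(116 − 109) = 857.5.
Government spending = 57 × 140 = 7980.
Net change = 6125 + 857.5 − 7980 = -997.5. The loss equals the DWL triangle ½·57·35.

Net change in total surplus = -$997.5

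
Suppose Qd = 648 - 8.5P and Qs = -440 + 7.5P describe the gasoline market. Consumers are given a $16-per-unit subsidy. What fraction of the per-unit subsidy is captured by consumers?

Consumer share = 0.46875

Pre-subsidy: 648 - 8.5P = -440 + 7.5P gives P* = 68, Q* = 70.
With the rebate, buyers effectively pay Pb = Ps − 16, where Ps is the price sellers receive.
Demand in terms of Ps becomes Qd = 648 − 8.5(Ps − 16) = 784 - 8.5Ps. Setting this equal to supply: 784 - 8.5Ps = -440 + 7.5Ps, so Ps = 76.5.
Buyers pay Pb = 76.5 − 16 = 60.5; Q' = -440 + 7.5·76.5 = 133.75.
Buyers' price falls by P* − Pb = 68 − 60.5 = 7.5; sellers' price rises by Ps − P* = 76.5 − 68 = 8.5.
So consumers capture 7.5/16 = 0.46875 of each unit of subsidy.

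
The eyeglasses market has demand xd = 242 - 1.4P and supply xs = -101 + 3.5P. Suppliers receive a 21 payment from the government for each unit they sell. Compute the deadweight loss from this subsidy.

Pre-subsidy: 242 - 1.4P = -101 + 3.5P gives P* = 70, x* = 144.
With the subsidy, sellers receive Ps = Pb + 21 for each unit, where Pb is the price buyers pay.
Supply in terms of Pb becomes xs = -101 + 3.5(Pb + 21) = -27.5 + 3.5Pb. Setting this equal to demand: 242 - 1.4Pb = -27.5 + 3.5Pb, so Pb = 55.
Sellers receive Ps = 55 + 21 = 76; x' = 242 − 1.4·55 = 165.
The subsidy expands output by 165 − 144 = 21 past the efficient level; on those units the gap between marginal cost and willingness to pay runs from 0 up to 21.
DWL = ½ × 21 × 21 = 220.5.

Deadweight loss = 220.5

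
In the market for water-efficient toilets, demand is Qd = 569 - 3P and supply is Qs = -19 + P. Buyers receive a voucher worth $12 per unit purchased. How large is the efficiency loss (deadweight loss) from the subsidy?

Pre-subsidy: 569 - 3P = -19 + P gives P* = 147, Q* = 128.
With the rebate, buyers effectively pay Pb = Ps − 12, where Ps is the price sellers receive.
Demand in terms of Ps becomes Qd = 569 − 3(Ps − 12) = 605 - 3Ps. Setting this equal to supply: 605 - 3Ps = -19 + Ps, so Ps = 156.
Buyers pay Pb = 156 − 12 = 144; Q' = -19 + 1·156 = 137.
The subsidy expands output by 137 − 128 = 9 past the efficient level; on those units the gap between marginal cost and willingness to pay runs from 0 up to 12.
DWL = ½ × 12 × 9 = 54.

Deadweight loss = $54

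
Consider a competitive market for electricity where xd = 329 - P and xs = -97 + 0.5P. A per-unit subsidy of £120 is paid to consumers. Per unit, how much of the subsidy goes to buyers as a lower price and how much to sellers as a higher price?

Buyers gain £40 per unit; sellers gain £80 per unit

Pre-subsidy: 329 - P = -97 + 0.5P gives P* = 284, x* = 45.
With the rebate, buyers effectively pay Pb = Ps − 120, where Ps is the price sellers receive.
Demand in terms of Ps becomes xd = 329 − 1(Ps − 120) = 449 - Ps. Setting this equal to supply: 449 - Ps = -97 + 0.5Ps, so Ps = 364.
Buyers pay Pb = 364 − 120 = 244; x' = -97 + 0.5·364 = 85.
Buyers' price falls by P* − Pb = 284 − 244 = 40; sellers' price rises by Ps − P* = 364 − 284 = 80.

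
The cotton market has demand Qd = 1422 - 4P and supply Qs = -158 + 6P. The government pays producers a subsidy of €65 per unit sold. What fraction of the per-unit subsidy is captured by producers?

Producer share = 0.4

Pre-subsidy: 1422 - 4P = -158 + 6P gives P* = 158, Q* = 790.
With the subsidy, sellers receive Ps = Pb + 65 for each unit, where Pb is the price buyers pay.
Supply in terms of Pb becomes Qs = -158 + 6(Pb + 65) = 232 + 6Pb. Setting this equal to demand: 1422 - 4Pb = 232 + 6Pb, so Pb = 119.
Sellers receive Ps = 119 + 65 = 184; Q' = 1422 − 4·119 = 946.
Buyers' price falls by P* − Pb = 158 − 119 = 39; sellers' price rises by Ps − P* = 184 − 158 = 26.
So producers capture 26/65 = 0.4 of each unit of subsidy.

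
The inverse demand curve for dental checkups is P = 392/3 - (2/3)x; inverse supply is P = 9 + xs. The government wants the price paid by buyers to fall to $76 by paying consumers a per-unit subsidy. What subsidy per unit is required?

At a buyer price of 76, quantity demanded is 196 − 1.5·76 = 82.
Sellers supply 82 only when they receive Ps = 9 + 1·82 = 91.
s = Ps − Pb = 91 − 76 = 15.

Required subsidy s = $15 per unit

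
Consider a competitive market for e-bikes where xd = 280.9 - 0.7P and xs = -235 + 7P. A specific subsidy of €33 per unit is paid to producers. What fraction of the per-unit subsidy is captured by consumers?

Pre-subsidy: 280.9 - 0.7P = -235 + 7P gives P* = 67, x* = 234.
With the subsidy, sellers receive Ps = Pb + 33 for each unit, where Pb is the price buyers pay.
Supply in terms of Pb becomes xs = -235 + 7(Pb + 33) = -4 + 7Pb. Setting this equal to demand: 280.9 - 0.7Pb = -4 + 7Pb, so Pb = 37.
Sellers receive Ps = 37 + 33 = 70; x' = 280.9 − 0.7·37 = 255.
Buyers' price falls by P* − Pb = 67 − 37 = 30; sellers' price rises by Ps − P* = 70 − 67 = 3.
So consumers capture 30/33 = 10/11 of each unit of subsidy.

Consumer share = 10/11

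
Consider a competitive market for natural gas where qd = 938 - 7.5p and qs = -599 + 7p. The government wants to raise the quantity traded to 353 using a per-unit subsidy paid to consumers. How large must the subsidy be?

Required subsidy s = 58 per unit

At q = 353, invert demand for the buyer price: pb = (938 − 353)/7.5 = 78; invert supply for the seller price: ps = (353 − (-599))/7 = 136.
The subsidy must fill the gap: s = ps − pb = 136 − 78 = 58.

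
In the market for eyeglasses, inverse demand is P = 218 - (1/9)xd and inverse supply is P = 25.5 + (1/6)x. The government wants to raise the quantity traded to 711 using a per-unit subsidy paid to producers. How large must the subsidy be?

Required subsidy s = 5 per unit

At x = 711, from the demand curve buyers pay Pb = 218 − (1/9)·711 = 139; from the supply curve sellers need Ps = 25.5 + (1/6)·711 = 144.
The subsidy must fill the gap: s = Ps − Pb = 144 − 139 = 5.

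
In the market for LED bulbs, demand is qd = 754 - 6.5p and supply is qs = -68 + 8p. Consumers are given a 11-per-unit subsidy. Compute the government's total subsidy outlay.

Government cost = 135564/29

Pre-subsidy: 754 - 6.5p = -68 + 8p gives p* = 1644/29, q* = 11180/29.
With the rebate, buyers effectively pay pb = ps − 11, where ps is the price sellers receive.
Demand in terms of ps becomes qd = 754 − 6.5(ps − 11) = 825.5 - 6.5ps. Setting this equal to supply: 825.5 - 6.5ps = -68 + 8ps, so ps = 1787/29.
Buyers pay pb = 1787/29 − 11 = 1468/29; q' = -68 + 8·(1787/29) = 12324/29.
Government outlay = subsidy × quantity = 11 × 12324/29 = 135564/29.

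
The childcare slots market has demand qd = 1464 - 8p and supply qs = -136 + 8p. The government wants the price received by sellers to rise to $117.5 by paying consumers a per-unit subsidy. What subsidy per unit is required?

At a seller price of 117.5, quantity supplied is -136 + 8·117.5 = 804.
Buyers absorb 804 only when they pay pb with 1464 − 8·pb = 804, i.e. pb = 82.5.
s = ps − pb = 117.5 − 82.5 = 35.

Required subsidy s = $35 per unit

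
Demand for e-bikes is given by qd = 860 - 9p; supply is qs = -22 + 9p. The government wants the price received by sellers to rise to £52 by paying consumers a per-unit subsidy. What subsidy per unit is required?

Required subsidy s = £6 per unit

At a seller price of 52, quantity supplied is -22 + 9·52 = 446.
Buyers absorb 446 only when they pay pb with 860 − 9·pb = 446, i.e. pb = 46.
s = ps − pb = 52 − 46 = 6.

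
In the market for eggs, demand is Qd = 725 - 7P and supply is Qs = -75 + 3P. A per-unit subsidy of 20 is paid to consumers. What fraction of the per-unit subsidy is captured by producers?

Producer share = 0.7

Pre-subsidy: 725 - 7P = -75 + 3P gives P* = 80, Q* = 165.
With the rebate, buyers effectively pay Pb = Ps − 20, where Ps is the price sellers receive.
Demand in terms of Ps becomes Qd = 725 − 7(Ps − 20) = 865 - 7Ps. Setting this equal to supply: 865 - 7Ps = -75 + 3Ps, so Ps = 94.
Buyers pay Pb = 94 − 20 = 74; Q' = -75 + 3·94 = 207.
Buyers' price falls by P* − Pb = 80 − 74 = 6; sellers' price rises by Ps − P* = 94 − 80 = 14.
So producers capture 14/20 = 0.7 of each unit of subsidy.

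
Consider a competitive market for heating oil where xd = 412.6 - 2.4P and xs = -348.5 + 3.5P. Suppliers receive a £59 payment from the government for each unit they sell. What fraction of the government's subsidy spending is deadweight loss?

Pre-subsidy: 412.6 - 2.4P = -348.5 + 3.5P gives P* = 129, x* = 103.
With the subsidy, sellers receive Ps = Pb + 59 for each unit, where Pb is the price buyers pay.
Supply in terms of Pb becomes xs = -348.5 + 3.5(Pb + 59) = -142 + 3.5Pb. Setting this equal to demand: 412.6 - 2.4Pb = -142 + 3.5Pb, so Pb = 94.
Sellers receive Ps = 94 + 59 = 153; x' = 412.6 − 2.4·94 = 187.
ΔCS = ½(103 + 187)(129 − 94) = 5075; ΔPS = ½(103 + 187)(153 − 129) = 3480.
Government spending = 59 × 187 = 11033.
DWL = ½ × 59 × (187 − 103) = 2478; fraction = 2478 / 11033 = 42/187.

DWL / government spending = 42/187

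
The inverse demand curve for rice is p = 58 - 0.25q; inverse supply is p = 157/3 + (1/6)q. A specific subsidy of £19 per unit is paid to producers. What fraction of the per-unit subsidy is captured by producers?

Producer share = 0.4

Pre-subsidy: 58 - 0.25q = 157/3 + (1/6)q gives q* = 13.6 and p* = 54.6.
With the subsidy, sellers receive ps = pb + 19 for each unit, where pb is the price buyers pay.
On the curves, pb = 58 - 0.25q and ps = 157/3 + (1/6)q; the wedge ps − pb = 19 gives 157/3 + (1/6)q − (58 - 0.25q) = 19, so q' = 59.2.
Then pb = 58 − 0.25·59.2 = 43.2 and ps = 157/3 + (1/6)·59.2 = 62.2.
Buyers' price falls by p* − pb = 54.6 − 43.2 = 11.4; sellers' price rises by ps − p* = 62.2 − 54.6 = 7.6.
So producers capture 7.6/19 = 0.4 of each unit of subsidy.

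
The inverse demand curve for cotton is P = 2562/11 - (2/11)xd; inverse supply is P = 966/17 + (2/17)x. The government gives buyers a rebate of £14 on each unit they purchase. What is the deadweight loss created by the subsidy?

Pre-subsidy: 2562/11 - (2/11)x = 966/17 + (2/17)x gives x* = 588 and P* = 126.
With the rebate, buyers effectively pay Pb = Ps − 14, where Ps is the price sellers receive.
On the curves, Pb = 2562/11 - (2/11)x and Ps = 966/17 + (2/17)x; the wedge Ps − Pb = 14 gives 966/17 + (2/17)x − (2562/11 - (2/11)x) = 14, so x' = 634.75.
Then Pb = 2562/11 − (2/11)·634.75 = 117.5 and Ps = 966/17 + (2/17)·634.75 = 131.5.
The subsidy expands output by 634.75 − 588 = 46.75 past the efficient level; on those units the gap between marginal cost and willingness to pay runs from 0 up to 14.
DWL = ½ × 14 × 46.75 = 327.25.

Deadweight loss = £327.25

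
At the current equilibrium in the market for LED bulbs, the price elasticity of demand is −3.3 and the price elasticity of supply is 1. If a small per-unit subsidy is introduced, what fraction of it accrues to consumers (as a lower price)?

Consumer share = 10/43

For a small subsidy around the equilibrium, the benefit split depends on the relative slopes, which at a point are proportional to the elasticities.
Buyer share = εs/(εs + |εd|) = 1/(1 + 3.3) = 10/43; seller share = |εd|/(εs + |εd|) = 33/43.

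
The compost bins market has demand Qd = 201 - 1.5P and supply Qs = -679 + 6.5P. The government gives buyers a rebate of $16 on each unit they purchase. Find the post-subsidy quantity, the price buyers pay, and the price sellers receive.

Pre-subsidy: 201 - 1.5P = -679 + 6.5P gives P* = 110, Q* = 36.
With the rebate, buyers effectively pay Pb = Ps − 16, where Ps is the price sellers receive.
Demand in terms of Ps becomes Qd = 201 − 1.5(Ps − 16) = 225 - 1.5Ps. Setting this equal to supply: 225 - 1.5Ps = -679 + 6.5Ps, so Ps = 113.
Buyers pay Pb = 113 − 16 = 97; Q' = -679 + 6.5·113 = 55.5.

Q' = 55.5; buyers pay $97; sellers receive $113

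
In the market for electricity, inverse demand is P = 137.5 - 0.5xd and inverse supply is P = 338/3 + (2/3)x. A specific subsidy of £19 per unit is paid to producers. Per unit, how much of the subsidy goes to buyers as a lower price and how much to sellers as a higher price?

Pre-subsidy: 137.5 - 0.5x = 338/3 + (2/3)x gives x* = 149/7 and P* = 888/7.
With the subsidy, sellers receive Ps = Pb + 19 for each unit, where Pb is the price buyers pay.
On the curves, Pb = 137.5 - 0.5x and Ps = 338/3 + (2/3)x; the wedge Ps − Pb = 19 gives 338/3 + (2/3)x − (137.5 - 0.5x) = 19, so x' = 263/7.
Then Pb = 137.5 − 0.5·(263/7) = 831/7 and Ps = 338/3 + (2/3)·(263/7) = 964/7.
Buyers' price falls by P* − Pb = 888/7 − 831/7 = 57/7; sellers' price rises by Ps − P* = 964/7 − 888/7 = 76/7.

Buyers gain 57/7 per unit; sellers gain 76/7 per unit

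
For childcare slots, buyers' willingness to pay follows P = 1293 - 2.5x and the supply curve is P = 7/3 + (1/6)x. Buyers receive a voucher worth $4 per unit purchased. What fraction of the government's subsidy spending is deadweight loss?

DWL / government spending = 3/1942

Pre-subsidy: 1293 - 2.5x = 7/3 + (1/6)x gives x* = 484 and P* = 83.
With the rebate, buyers effectively pay Pb = Ps − 4, where Ps is the price sellers receive.
On the curves, Pb = 1293 - 2.5x and Ps = 7/3 + (1/6)x; the wedge Ps − Pb = 4 gives 7/3 + (1/6)x − (1293 - 2.5x) = 4, so x' = 485.5.
Then Pb = 1293 − 2.5·485.5 = 79.25 and Ps = 7/3 + (1/6)·485.5 = 83.25.
ΔCS = ½(484 + 485.5)(83 − 79.25) = 1817.8125; ΔPS = ½(484 + 485.5)(83.25 − 83) = 121.1875.
Government spending = 4 × 485.5 = 1942.
DWL = ½ × 4 × (485.5 − 484) = 3; fraction = 3 / 1942 = 3/1942.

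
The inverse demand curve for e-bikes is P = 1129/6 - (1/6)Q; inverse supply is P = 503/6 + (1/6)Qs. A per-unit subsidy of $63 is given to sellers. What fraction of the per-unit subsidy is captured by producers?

Pre-subsidy: 1129/6 - (1/6)Q = 503/6 + (1/6)Q gives Q* = 313 and P* = 136.
With the subsidy, sellers receive Ps = Pb + 63 for each unit, where Pb is the price buyers pay.
On the curves, Pb = 1129/6 - (1/6)Q and Ps = 503/6 + (1/6)Q; the wedge Ps − Pb = 63 gives 503/6 + (1/6)Q − (1129/6 - (1/6)Q) = 63, so Q' = 502.
Then Pb = 1129/6 − (1/6)·502 = 104.5 and Ps = 503/6 + (1/6)·502 = 167.5.
Buyers' price falls by P* − Pb = 136 − 104.5 = 31.5; sellers' price rises by Ps − P* = 167.5 − 136 = 31.5.
So producers capture 31.5/63 = 0.5 of each unit of subsidy.

Producer share = 0.5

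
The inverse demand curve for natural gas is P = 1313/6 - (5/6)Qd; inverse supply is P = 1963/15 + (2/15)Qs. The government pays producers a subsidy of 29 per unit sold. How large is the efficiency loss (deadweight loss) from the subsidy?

Deadweight loss = 435

Pre-subsidy: 1313/6 - (5/6)Q = 1963/15 + (2/15)Q gives Q* = 91 and P* = 143.
With the subsidy, sellers receive Ps = Pb + 29 for each unit, where Pb is the price buyers pay.
On the curves, Pb = 1313/6 - (5/6)Q and Ps = 1963/15 + (2/15)Q; the wedge Ps − Pb = 29 gives 1963/15 + (2/15)Q − (1313/6 - (5/6)Q) = 29, so Q' = 121.
Then Pb = 1313/6 − (5/6)·121 = 118 and Ps = 1963/15 + (2/15)·121 = 147.
The subsidy expands output by 121 − 91 = 30 past the efficient level; on those units the gap between marginal cost and willingness to pay runs from 0 up to 29.
DWL = ½ × 29 × 30 = 435.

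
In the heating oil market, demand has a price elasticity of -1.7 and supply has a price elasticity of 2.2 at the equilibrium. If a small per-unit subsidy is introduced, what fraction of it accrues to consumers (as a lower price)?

Consumer share = 22/39

For a small subsidy around the equilibrium, the benefit split depends on the relative slopes, which at a point are proportional to the elasticities.
Buyer share = εs/(εs + |εd|) = 2.2/(2.2 + 1.7) = 22/39; seller share = |εd|/(εs + |εd|) = 17/39.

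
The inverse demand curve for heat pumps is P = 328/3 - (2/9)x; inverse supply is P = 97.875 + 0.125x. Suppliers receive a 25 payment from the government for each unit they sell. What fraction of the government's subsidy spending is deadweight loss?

Pre-subsidy: 328/3 - (2/9)x = 97.875 + 0.125x gives x* = 33 and P* = 102.
With the subsidy, sellers receive Ps = Pb + 25 for each unit, where Pb is the price buyers pay.
On the curves, Pb = 328/3 - (2/9)x and Ps = 97.875 + 0.125x; the wedge Ps − Pb = 25 gives 97.875 + 0.125x − (328/3 - (2/9)x) = 25, so x' = 105.
Then Pb = 328/3 − (2/9)·105 = 86 and Ps = 97.875 + 0.125·105 = 111.
ΔCS = ½(33 + 105)(102 − 86) = 1104; ΔPS = ½(33 + 105)(111 − 102) = 621.
Government spending = 25 × 105 = 2625.
DWL = ½ × 25 × (105 − 33) = 900; fraction = 900 / 2625 = 12/35.

DWL / government spending = 12/35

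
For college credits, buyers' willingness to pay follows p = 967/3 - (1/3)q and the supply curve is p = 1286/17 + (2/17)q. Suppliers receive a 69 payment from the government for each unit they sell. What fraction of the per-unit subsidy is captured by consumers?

Pre-subsidy: 967/3 - (1/3)q = 1286/17 + (2/17)q gives q* = 547 and p* = 140.
With the subsidy, sellers receive ps = pb + 69 for each unit, where pb is the price buyers pay.
On the curves, pb = 967/3 - (1/3)q and ps = 1286/17 + (2/17)q; the wedge ps − pb = 69 gives 1286/17 + (2/17)q − (967/3 - (1/3)q) = 69, so q' = 700.
Then pb = 967/3 − (1/3)·700 = 89 and ps = 1286/17 + (2/17)·700 = 158.
Buyers' price falls by p* − pb = 140 − 89 = 51; sellers' price rises by ps − p* = 158 − 140 = 18.
So consumers capture 51/69 = 17/23 of each unit of subsidy.

Consumer share = 17/23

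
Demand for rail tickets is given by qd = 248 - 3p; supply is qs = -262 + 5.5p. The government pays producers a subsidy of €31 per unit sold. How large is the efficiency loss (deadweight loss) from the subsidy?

Pre-subsidy: 248 - 3p = -262 + 5.5p gives p* = 60, q* = 68.
With the subsidy, sellers receive ps = pb + 31 for each unit, where pb is the price buyers pay.
Supply in terms of pb becomes qs = -262 + 5.5(pb + 31) = -91.5 + 5.5pb. Setting this equal to demand: 248 - 3pb = -91.5 + 5.5pb, so pb = 679/17.
Sellers receive ps = 679/17 + 31 = 1206/17; q' = 248 − 3·(679/17) = 2179/17.
The subsidy expands output by 2179/17 − 68 = 1023/17 past the efficient level; on those units the gap between marginal cost and willingness to pay runs from 0 up to 31.
DWL = ½ × 31 × 1023/17 = 31713/34.

Deadweight loss = 31713/34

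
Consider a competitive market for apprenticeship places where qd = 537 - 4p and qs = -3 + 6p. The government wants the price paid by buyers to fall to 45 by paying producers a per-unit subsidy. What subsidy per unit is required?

At a buyer price of 45, quantity demanded is 537 − 4·45 = 357.
Sellers supply 357 only when they receive ps with -3 + 6·ps = 357, i.e. ps = 60.
s = ps − pb = 60 − 45 = 15.

Required subsidy s = 15 per unit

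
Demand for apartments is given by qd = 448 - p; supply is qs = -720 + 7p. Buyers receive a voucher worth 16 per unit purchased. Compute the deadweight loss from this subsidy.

Deadweight loss = 112

Pre-subsidy: 448 - p = -720 + 7p gives p* = 146, q* = 302.
With the rebate, buyers effectively pay pb = ps − 16, where ps is the price sellers receive.
Demand in terms of ps becomes qd = 448 − 1(ps − 16) = 464 - ps. Setting this equal to supply: 464 - ps = -720 + 7ps, so ps = 148.
Buyers pay pb = 148 − 16 = 132; q' = -720 + 7·148 = 316.
The subsidy expands output by 316 − 302 = 14 past the efficient level; on those units the gap between marginal cost and willingness to pay runs from 0 up to 16.
DWL = ½ × 16 × 14 = 112.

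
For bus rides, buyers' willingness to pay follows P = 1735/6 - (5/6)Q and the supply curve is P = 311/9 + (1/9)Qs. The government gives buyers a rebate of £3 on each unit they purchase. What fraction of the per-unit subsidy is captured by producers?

Pre-subsidy: 1735/6 - (5/6)Q = 311/9 + (1/9)Q gives Q* = 4583/17 and P* = 3290/51.
With the rebate, buyers effectively pay Pb = Ps − 3, where Ps is the price sellers receive.
On the curves, Pb = 1735/6 - (5/6)Q and Ps = 311/9 + (1/9)Q; the wedge Ps − Pb = 3 gives 311/9 + (1/9)Q − (1735/6 - (5/6)Q) = 3, so Q' = 4637/17.
Then Pb = 1735/6 − (5/6)·(4637/17) = 3155/51 and Ps = 311/9 + (1/9)·(4637/17) = 3308/51.
Buyers' price falls by P* − Pb = 3290/51 − 3155/51 = 45/17; sellers' price rises by Ps − P* = 3308/51 − 3290/51 = 6/17.
So producers capture (6/17)/3 = 2/17 of each unit of subsidy.

Producer share = 2/17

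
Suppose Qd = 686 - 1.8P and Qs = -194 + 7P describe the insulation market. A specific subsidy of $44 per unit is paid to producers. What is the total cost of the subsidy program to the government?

Pre-subsidy: 686 - 1.8P = -194 + 7P gives P* = 100, Q* = 506.
With the subsidy, sellers receive Ps = Pb + 44 for each unit, where Pb is the price buyers pay.
Supply in terms of Pb becomes Qs = -194 + 7(Pb + 44) = 114 + 7Pb. Setting this equal to demand: 686 - 1.8Pb = 114 + 7Pb, so Pb = 65.
Sellers receive Ps = 65 + 44 = 109; Q' = 686 − 1.8·65 = 569.
Government outlay = subsidy × quantity = 44 × 569 = 25036.

Government cost = $25036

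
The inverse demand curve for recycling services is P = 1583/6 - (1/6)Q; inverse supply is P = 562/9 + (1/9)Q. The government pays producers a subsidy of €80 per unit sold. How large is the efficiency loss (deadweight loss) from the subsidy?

Pre-subsidy: 1583/6 - (1/6)Q = 562/9 + (1/9)Q gives Q* = 725 and P* = 143.
With the subsidy, sellers receive Ps = Pb + 80 for each unit, where Pb is the price buyers pay.
On the curves, Pb = 1583/6 - (1/6)Q and Ps = 562/9 + (1/9)Q; the wedge Ps − Pb = 80 gives 562/9 + (1/9)Q − (1583/6 - (1/6)Q) = 80, so Q' = 1013.
Then Pb = 1583/6 − (1/6)·1013 = 95 and Ps = 562/9 + (1/9)·1013 = 175.
The subsidy expands output by 1013 − 725 = 288 past the efficient level; on those units the gap between marginal cost and willingness to pay runs from 0 up to 80.
DWL = ½ × 80 × 288 = 11520.

Deadweight loss = €11520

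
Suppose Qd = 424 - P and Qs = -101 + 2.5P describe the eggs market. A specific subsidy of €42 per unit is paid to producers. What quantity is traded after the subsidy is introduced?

Q' = 304

Pre-subsidy: 424 - P = -101 + 2.5P gives P* = 150, Q* = 274.
With the subsidy, sellers receive Ps = Pb + 42 for each unit, where Pb is the price buyers pay.
Supply in terms of Pb becomes Qs = -101 + 2.5(Pb + 42) = 4 + 2.5Pb. Setting this equal to demand: 424 - Pb = 4 + 2.5Pb, so Pb = 120.
Sellers receive Ps = 120 + 42 = 162; Q' = 424 − 1·120 = 304.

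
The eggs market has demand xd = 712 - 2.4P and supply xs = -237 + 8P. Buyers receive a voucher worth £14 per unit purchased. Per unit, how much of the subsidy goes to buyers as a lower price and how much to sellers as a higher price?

Buyers gain 140/13 per unit; sellers gain 42/13 per unit

Pre-subsidy: 712 - 2.4P = -237 + 8P gives P* = 91.25, x* = 493.
With the rebate, buyers effectively pay Pb = Ps − 14, where Ps is the price sellers receive.
Demand in terms of Ps becomes xd = 712 − 2.4(Ps − 14) = 745.6 - 2.4Ps. Setting this equal to supply: 745.6 - 2.4Ps = -237 + 8Ps, so Ps = 4913/52.
Buyers pay Pb = 4913/52 − 14 = 4185/52; x' = -237 + 8·(4913/52) = 6745/13.
Buyers' price falls by P* − Pb = 91.25 − 4185/52 = 140/13; sellers' price rises by Ps − P* = 4913/52 − 91.25 = 42/13.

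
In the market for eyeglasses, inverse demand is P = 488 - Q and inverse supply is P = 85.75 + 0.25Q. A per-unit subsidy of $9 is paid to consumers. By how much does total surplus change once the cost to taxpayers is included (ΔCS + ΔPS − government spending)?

Pre-subsidy: 488 - Q = 85.75 + 0.25Q gives Q* = 321.8 and P* = 166.2.
With the rebate, buyers effectively pay Pb = Ps − 9, where Ps is the price sellers receive.
On the curves, Pb = 488 - Q and Ps = 85.75 + 0.25Q; the wedge Ps − Pb = 9 gives 85.75 + 0.25Q − (488 - Q) = 9, so Q' = 329.
Then Pb = 488 − 1·329 = 159 and Ps = 85.75 + 0.25·329 = 168.
ΔCS = ½(321.8 + 329)(166.2 − 159) = 2342.88; ΔPS = ½(321.8 + 329)(168 − 166.2) = 585.72.
Government spending = 9 × 329 = 2961.
Net change = 2342.88 + 585.72 − 2961 = -32.4. The loss equals the DWL triangle ½·9·7.2.

Net change in total surplus = -$32.4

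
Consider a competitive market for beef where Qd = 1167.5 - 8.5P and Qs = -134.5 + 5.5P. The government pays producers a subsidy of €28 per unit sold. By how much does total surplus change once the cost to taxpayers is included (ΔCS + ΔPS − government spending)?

Net change in total surplus = -€1309

Pre-subsidy: 1167.5 - 8.5P = -134.5 + 5.5P gives P* = 93, Q* = 377.
With the subsidy, sellers receive Ps = Pb + 28 for each unit, where Pb is the price buyers pay.
Supply in terms of Pb becomes Qs = -134.5 + 5.5(Pb + 28) = 19.5 + 5.5Pb. Setting this equal to demand: 1167.5 - 8.5Pb = 19.5 + 5.5Pb, so Pb = 82.
Sellers receive Ps = 82 + 28 = 110; Q' = 1167.5 − 8.5·82 = 470.5.
ΔCS = ½(377 + 470.5)(93 − 82) = 4661.25; ΔPS = ½(377 + 470.5)(110 − 93) = 7203.75.
Government spending = 28 × 470.5 = 13174.
Net change = 4661.25 + 7203.75 − 13174 = -1309. The loss equals the DWL triangle ½·28·93.5.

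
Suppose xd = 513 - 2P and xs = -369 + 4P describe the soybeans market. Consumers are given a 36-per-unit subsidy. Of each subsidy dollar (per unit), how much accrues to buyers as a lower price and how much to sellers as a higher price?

Pre-subsidy: 513 - 2P = -369 + 4P gives P* = 147, x* = 219.
With the rebate, buyers effectively pay Pb = Ps − 36, where Ps is the price sellers receive.
Demand in terms of Ps becomes xd = 513 − 2(Ps − 36) = 585 - 2Ps. Setting this equal to supply: 585 - 2Ps = -369 + 4Ps, so Ps = 159.
Buyers pay Pb = 159 − 36 = 123; x' = -369 + 4·159 = 267.
Buyers' price falls by P* − Pb = 147 − 123 = 24; sellers' price rises by Ps − P* = 159 − 147 = 12.

Buyers gain 24 per unit; sellers gain 12 per unit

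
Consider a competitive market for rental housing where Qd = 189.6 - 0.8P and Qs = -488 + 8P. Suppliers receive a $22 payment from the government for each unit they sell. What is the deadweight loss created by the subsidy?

Deadweight loss = $176

Pre-subsidy: 189.6 - 0.8P = -488 + 8P gives P* = 77, Q* = 128.
With the subsidy, sellers receive Ps = Pb + 22 for each unit, where Pb is the price buyers pay.
Supply in terms of Pb becomes Qs = -488 + 8(Pb + 22) = -312 + 8Pb. Setting this equal to demand: 189.6 - 0.8Pb = -312 + 8Pb, so Pb = 57.
Sellers receive Ps = 57 + 22 = 79; Q' = 189.6 − 0.8·57 = 144.
The subsidy expands output by 144 − 128 = 16 past the efficient level; on those units the gap between marginal cost and willingness to pay runs from 0 up to 22.
DWL = ½ × 22 × 16 = 176.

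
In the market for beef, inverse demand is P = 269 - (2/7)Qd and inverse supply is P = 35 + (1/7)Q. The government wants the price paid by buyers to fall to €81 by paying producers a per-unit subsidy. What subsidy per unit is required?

Required subsidy s = €48 per unit

At a buyer price of 81, quantity demanded is 941.5 − 3.5·81 = 658.
Sellers supply 658 only when they receive Ps = 35 + (1/7)·658 = 129.
s = Ps − Pb = 129 − 81 = 48.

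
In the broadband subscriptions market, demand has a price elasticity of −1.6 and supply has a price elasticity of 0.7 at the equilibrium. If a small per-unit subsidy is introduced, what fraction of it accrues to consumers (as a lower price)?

Consumer share = 7/23

For a small subsidy around the equilibrium, the benefit split depends on the relative slopes, which at a point are proportional to the elasticities.
Buyer share = εs/(εs + |εd|) = 0.7/(0.7 + 1.6) = 7/23; seller share = |εd|/(εs + |εd|) = 16/23.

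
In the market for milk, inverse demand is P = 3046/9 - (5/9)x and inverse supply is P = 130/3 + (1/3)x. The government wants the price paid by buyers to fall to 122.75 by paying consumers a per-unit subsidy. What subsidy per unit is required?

Required subsidy s = 50 per unit

At a buyer price of 122.75, quantity demanded is 609.2 − 1.8·122.75 = 388.25.
Sellers supply 388.25 only when they receive Ps = 130/3 + (1/3)·388.25 = 172.75.
s = Ps − Pb = 172.75 − 122.75 = 50.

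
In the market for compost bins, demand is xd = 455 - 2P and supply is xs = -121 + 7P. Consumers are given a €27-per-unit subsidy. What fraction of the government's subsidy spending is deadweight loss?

DWL / government spending = 7/123

Pre-subsidy: 455 - 2P = -121 + 7P gives P* = 64, x* = 327.
With the rebate, buyers effectively pay Pb = Ps − 27, where Ps is the price sellers receive.
Demand in terms of Ps becomes xd = 455 − 2(Ps − 27) = 509 - 2Ps. Setting this equal to supply: 509 - 2Ps = -121 + 7Ps, so Ps = 70.
Buyers pay Pb = 70 − 27 = 43; x' = -121 + 7·70 = 369.
ΔCS = ½(327 + 369)(64 − 43) = 7308; ΔPS = ½(327 + 369)(70 − 64) = 2088.
Government spending = 27 × 369 = 9963.
DWL = ½ × 27 × (369 − 327) = 567; fraction = 567 / 9963 = 7/123.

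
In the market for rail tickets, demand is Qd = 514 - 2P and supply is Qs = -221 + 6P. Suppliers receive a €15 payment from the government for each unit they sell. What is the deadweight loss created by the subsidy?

Deadweight loss = €168.75

Pre-subsidy: 514 - 2P = -221 + 6P gives P* = 91.875, Q* = 330.25.
With the subsidy, sellers receive Ps = Pb + 15 for each unit, where Pb is the price buyers pay.
Supply in terms of Pb becomes Qs = -221 + 6(Pb + 15) = -131 + 6Pb. Setting this equal to demand: 514 - 2Pb = -131 + 6Pb, so Pb = 80.625.
Sellers receive Ps = 80.625 + 15 = 95.625; Q' = 514 − 2·80.625 = 352.75.
The subsidy expands output by 352.75 − 330.25 = 22.5 past the efficient level; on those units the gap between marginal cost and willingness to pay runs from 0 up to 15.
DWL = ½ × 15 × 22.5 = 168.75.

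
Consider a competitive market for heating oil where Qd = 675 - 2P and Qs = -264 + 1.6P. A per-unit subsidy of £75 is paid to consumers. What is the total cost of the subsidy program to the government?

Pre-subsidy: 675 - 2P = -264 + 1.6P gives P* = 1565/6, Q* = 460/3.
With the rebate, buyers effectively pay Pb = Ps − 75, where Ps is the price sellers receive.
Demand in terms of Ps becomes Qd = 675 − 2(Ps − 75) = 825 - 2Ps. Setting this equal to supply: 825 - 2Ps = -264 + 1.6Ps, so Ps = 302.5.
Buyers pay Pb = 302.5 − 75 = 227.5; Q' = -264 + 1.6·302.5 = 220.
Government outlay = subsidy × quantity = 75 × 220 = 16500.

Government cost = £16500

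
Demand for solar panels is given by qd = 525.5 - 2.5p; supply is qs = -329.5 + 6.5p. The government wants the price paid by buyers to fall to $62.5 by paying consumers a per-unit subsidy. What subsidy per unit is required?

At a buyer price of 62.5, quantity demanded is 525.5 − 2.5·62.5 = 369.25.
Sellers supply 369.25 only when they receive ps with -329.5 + 6.5·ps = 369.25, i.e. ps = 107.5.
s = ps − pb = 107.5 − 62.5 = 45.

Required subsidy s = $45 per unit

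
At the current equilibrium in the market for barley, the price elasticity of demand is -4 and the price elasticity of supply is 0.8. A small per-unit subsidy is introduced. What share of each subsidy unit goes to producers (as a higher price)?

Producer share = 5/6

For a small subsidy around the equilibrium, the benefit split depends on the relative slopes, which at a point are proportional to the elasticities.
Buyer share = εs/(εs + |εd|) = 0.8/(0.8 + 4) = 1/6; seller share = |εd|/(εs + |εd|) = 5/6.
So producers capture 5/6 of the subsidy.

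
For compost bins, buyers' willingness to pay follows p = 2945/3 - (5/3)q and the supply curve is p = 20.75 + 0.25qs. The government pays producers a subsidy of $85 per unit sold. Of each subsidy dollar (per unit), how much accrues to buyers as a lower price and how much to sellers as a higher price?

Buyers gain 1700/23 per unit; sellers gain 255/23 per unit

Pre-subsidy: 2945/3 - (5/3)q = 20.75 + 0.25q gives q* = 11531/23 and p* = 3360/23.
With the subsidy, sellers receive ps = pb + 85 for each unit, where pb is the price buyers pay.
On the curves, pb = 2945/3 - (5/3)q and ps = 20.75 + 0.25q; the wedge ps − pb = 85 gives 20.75 + 0.25q − (2945/3 - (5/3)q) = 85, so q' = 12551/23.
Then pb = 2945/3 − (5/3)·(12551/23) = 1660/23 and ps = 20.75 + 0.25·(12551/23) = 3615/23.
Buyers' price falls by p* − pb = 3360/23 − 1660/23 = 1700/23; sellers' price rises by ps − p* = 3615/23 − 3360/23 = 255/23.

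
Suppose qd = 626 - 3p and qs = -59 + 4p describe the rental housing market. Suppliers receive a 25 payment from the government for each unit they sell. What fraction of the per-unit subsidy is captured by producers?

Producer share = 3/7

Pre-subsidy: 626 - 3p = -59 + 4p gives p* = 685/7, q* = 2327/7.
With the subsidy, sellers receive ps = pb + 25 for each unit, where pb is the price buyers pay.
Supply in terms of pb becomes qs = -59 + 4(pb + 25) = 41 + 4pb. Setting this equal to demand: 626 - 3pb = 41 + 4pb, so pb = 585/7.
Sellers receive ps = 585/7 + 25 = 760/7; q' = 626 − 3·(585/7) = 2627/7.
Buyers' price falls by p* − pb = 685/7 − 585/7 = 100/7; sellers' price rises by ps − p* = 760/7 − 685/7 = 75/7.
So producers capture (75/7)/25 = 3/7 of each unit of subsidy.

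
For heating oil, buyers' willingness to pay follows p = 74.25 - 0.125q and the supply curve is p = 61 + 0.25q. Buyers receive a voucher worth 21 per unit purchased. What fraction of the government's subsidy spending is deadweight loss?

Pre-subsidy: 74.25 - 0.125q = 61 + 0.25q gives q* = 106/3 and p* = 419/6.
With the rebate, buyers effectively pay pb = ps − 21, where ps is the price sellers receive.
On the curves, pb = 74.25 - 0.125q and ps = 61 + 0.25q; the wedge ps − pb = 21 gives 61 + 0.25q − (74.25 - 0.125q) = 21, so q' = 274/3.
Then pb = 74.25 − 0.125·(274/3) = 377/6 and ps = 61 + 0.25·(274/3) = 503/6.
ΔCS = ½(106/3 + 274/3)(419/6 − 377/6) = 1330/3; ΔPS = ½(106/3 + 274/3)(503/6 − 419/6) = 2660/3.
Government spending = 21 × 274/3 = 1918.
DWL = ½ × 21 × (274/3 − 106/3) = 588; fraction = 588 / 1918 = 42/137.

DWL / government spending = 42/137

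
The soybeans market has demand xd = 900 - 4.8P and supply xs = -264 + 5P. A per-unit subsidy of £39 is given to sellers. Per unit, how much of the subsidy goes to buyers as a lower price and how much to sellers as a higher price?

Pre-subsidy: 900 - 4.8P = -264 + 5P gives P* = 5820/49, x* = 16164/49.
With the subsidy, sellers receive Ps = Pb + 39 for each unit, where Pb is the price buyers pay.
Supply in terms of Pb becomes xs = -264 + 5(Pb + 39) = -69 + 5Pb. Setting this equal to demand: 900 - 4.8Pb = -69 + 5Pb, so Pb = 4845/49.
Sellers receive Ps = 4845/49 + 39 = 6756/49; x' = 900 − 4.8·(4845/49) = 20844/49.
Buyers' price falls by P* − Pb = 5820/49 − 4845/49 = 975/49; sellers' price rises by Ps − P* = 6756/49 − 5820/49 = 936/49.

Buyers gain 975/49 per unit; sellers gain 936/49 per unit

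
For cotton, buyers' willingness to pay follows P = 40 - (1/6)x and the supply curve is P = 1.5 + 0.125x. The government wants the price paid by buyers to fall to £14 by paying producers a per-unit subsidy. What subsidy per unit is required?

At a buyer price of 14, quantity demanded is 240 − 6·14 = 156.
Sellers supply 156 only when they receive Ps = 1.5 + 0.125·156 = 21.
s = Ps − Pb = 21 − 14 = 7.

Required subsidy s = £7 per unit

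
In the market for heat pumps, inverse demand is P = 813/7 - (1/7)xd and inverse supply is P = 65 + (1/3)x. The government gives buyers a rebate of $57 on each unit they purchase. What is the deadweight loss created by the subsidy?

Deadweight loss = $3411.45

Pre-subsidy: 813/7 - (1/7)x = 65 + (1/3)x gives x* = 107.4 and P* = 100.8.
With the rebate, buyers effectively pay Pb = Ps − 57, where Ps is the price sellers receive.
On the curves, Pb = 813/7 - (1/7)x and Ps = 65 + (1/3)x; the wedge Ps − Pb = 57 gives 65 + (1/3)x − (813/7 - (1/7)x) = 57, so x' = 227.1.
Then Pb = 813/7 − (1/7)·227.1 = 83.7 and Ps = 65 + (1/3)·227.1 = 140.7.
The subsidy expands output by 227.1 − 107.4 = 119.7 past the efficient level; on those units the gap between marginal cost and willingness to pay runs from 0 up to 57.
DWL = ½ × 57 × 119.7 = 3411.45.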